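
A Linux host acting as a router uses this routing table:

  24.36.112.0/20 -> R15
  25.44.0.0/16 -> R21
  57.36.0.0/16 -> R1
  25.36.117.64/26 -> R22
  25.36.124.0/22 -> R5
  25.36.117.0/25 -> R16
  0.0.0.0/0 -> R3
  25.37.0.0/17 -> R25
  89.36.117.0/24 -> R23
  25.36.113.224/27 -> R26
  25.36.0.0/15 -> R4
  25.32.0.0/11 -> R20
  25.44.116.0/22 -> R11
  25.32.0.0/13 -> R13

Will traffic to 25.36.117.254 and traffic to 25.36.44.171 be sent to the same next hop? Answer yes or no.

25.36.117.254: longest match 25.36.0.0/15 -> R4
25.36.44.171: longest match 25.36.0.0/15 -> R4

yes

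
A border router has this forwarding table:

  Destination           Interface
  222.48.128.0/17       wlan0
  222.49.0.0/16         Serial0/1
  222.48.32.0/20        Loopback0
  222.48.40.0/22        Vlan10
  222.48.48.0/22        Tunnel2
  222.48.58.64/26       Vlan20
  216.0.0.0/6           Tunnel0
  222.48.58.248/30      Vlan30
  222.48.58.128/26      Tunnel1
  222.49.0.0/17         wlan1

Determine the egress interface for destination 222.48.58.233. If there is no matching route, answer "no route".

No entry's prefix contains 222.48.58.233; there is no default route.

no route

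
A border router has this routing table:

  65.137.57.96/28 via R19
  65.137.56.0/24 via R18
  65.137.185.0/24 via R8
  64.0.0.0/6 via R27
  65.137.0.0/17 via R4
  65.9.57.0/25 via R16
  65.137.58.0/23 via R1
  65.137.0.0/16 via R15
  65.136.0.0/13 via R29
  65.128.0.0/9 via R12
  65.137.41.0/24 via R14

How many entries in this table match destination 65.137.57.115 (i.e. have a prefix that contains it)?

Prefixes containing 65.137.57.115:
  64.0.0.0/6 (64.0.0.0 - 67.255.255.255)
  65.128.0.0/9 (65.128.0.0 - 65.255.255.255)
  65.136.0.0/13 (65.136.0.0 - 65.143.255.255)
  65.137.0.0/16 (65.137.0.0 - 65.137.255.255)
  65.137.0.0/17 (65.137.0.0 - 65.137.127.255)
Total matching entries: 5.

5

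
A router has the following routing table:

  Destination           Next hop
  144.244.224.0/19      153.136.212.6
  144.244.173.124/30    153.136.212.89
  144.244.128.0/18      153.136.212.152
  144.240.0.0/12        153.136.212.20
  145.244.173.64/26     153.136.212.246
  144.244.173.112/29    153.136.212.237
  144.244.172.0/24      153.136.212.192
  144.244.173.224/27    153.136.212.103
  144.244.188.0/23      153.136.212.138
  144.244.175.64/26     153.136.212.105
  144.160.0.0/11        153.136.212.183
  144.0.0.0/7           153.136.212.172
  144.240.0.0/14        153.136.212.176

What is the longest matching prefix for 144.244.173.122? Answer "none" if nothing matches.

Entries matching 144.244.173.122:
  144.0.0.0/7 (144.0.0.0 - 145.255.255.255)
  144.240.0.0/12 (144.240.0.0 - 144.255.255.255)
  144.244.128.0/18 (144.244.128.0 - 144.244.191.255)
Most specific is 144.244.128.0/18.

144.244.128.0/18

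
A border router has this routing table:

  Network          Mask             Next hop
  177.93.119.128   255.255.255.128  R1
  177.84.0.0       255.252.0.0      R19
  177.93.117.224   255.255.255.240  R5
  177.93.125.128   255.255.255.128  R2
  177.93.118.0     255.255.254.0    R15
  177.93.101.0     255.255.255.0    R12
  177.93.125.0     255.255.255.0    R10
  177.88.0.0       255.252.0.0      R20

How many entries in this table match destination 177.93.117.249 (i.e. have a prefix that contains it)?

0

No listed prefix contains 177.93.117.249.
Total matching entries: 0.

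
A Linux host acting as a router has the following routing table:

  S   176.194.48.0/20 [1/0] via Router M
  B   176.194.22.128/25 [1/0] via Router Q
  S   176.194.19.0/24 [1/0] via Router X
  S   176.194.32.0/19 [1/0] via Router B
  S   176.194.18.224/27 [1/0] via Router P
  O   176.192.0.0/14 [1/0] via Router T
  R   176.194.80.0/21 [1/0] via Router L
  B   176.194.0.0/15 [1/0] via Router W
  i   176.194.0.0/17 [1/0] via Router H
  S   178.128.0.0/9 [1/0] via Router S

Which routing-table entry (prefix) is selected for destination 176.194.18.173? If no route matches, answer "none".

Entries matching 176.194.18.173:
  176.192.0.0/14 (176.192.0.0 - 176.195.255.255)
  176.194.0.0/15 (176.194.0.0 - 176.195.255.255)
  176.194.0.0/17 (176.194.0.0 - 176.194.127.255)
Most specific is 176.194.0.0/17.

176.194.0.0/17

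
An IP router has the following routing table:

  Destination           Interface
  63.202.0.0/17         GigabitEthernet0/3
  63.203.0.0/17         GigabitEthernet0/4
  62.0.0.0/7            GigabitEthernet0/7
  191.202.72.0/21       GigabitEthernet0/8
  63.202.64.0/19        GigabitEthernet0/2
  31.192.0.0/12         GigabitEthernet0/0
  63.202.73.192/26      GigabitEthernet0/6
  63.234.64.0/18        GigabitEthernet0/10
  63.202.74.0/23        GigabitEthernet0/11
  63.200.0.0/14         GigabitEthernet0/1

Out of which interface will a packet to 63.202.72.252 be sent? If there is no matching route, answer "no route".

GigabitEthernet0/2

Routes whose prefix contains 63.202.72.252:
  62.0.0.0/7 (62.0.0.0 - 63.255.255.255) -> GigabitEthernet0/7
  63.200.0.0/14 (63.200.0.0 - 63.203.255.255) -> GigabitEthernet0/1
  63.202.0.0/17 (63.202.0.0 - 63.202.127.255) -> GigabitEthernet0/3
  63.202.64.0/19 (63.202.64.0 - 63.202.95.255) -> GigabitEthernet0/2
More-specific entries that do NOT match:
  63.202.73.192/26 (63.202.73.192 - 63.202.73.255) does not contain 63.202.72.252
  63.202.74.0/23 (63.202.74.0 - 63.202.75.255) does not contain 63.202.72.252
  191.202.72.0/21 (191.202.72.0 - 191.202.79.255) does not contain 63.202.72.252
Longest matching prefix is /19 -> interface GigabitEthernet0/2.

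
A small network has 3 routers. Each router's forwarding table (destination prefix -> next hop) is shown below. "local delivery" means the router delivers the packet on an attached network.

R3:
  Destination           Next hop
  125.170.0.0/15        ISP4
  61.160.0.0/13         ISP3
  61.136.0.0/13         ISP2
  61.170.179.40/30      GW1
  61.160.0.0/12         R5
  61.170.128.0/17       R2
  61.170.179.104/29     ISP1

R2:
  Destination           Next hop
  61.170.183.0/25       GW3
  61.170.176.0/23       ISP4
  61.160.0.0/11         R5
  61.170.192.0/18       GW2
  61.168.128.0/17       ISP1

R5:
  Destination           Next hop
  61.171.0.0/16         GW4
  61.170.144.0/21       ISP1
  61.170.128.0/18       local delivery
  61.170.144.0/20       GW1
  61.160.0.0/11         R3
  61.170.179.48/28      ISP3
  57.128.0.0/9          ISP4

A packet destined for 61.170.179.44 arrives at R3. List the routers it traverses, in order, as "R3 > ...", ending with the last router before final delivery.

At R3: longest match for 61.170.179.44 is 61.170.128.0/17 -> R2
At R2: longest match for 61.170.179.44 is 61.160.0.0/11 -> R5
At R5: longest match for 61.170.179.44 is 61.170.128.0/18 -> local delivery

R3 > R2 > R5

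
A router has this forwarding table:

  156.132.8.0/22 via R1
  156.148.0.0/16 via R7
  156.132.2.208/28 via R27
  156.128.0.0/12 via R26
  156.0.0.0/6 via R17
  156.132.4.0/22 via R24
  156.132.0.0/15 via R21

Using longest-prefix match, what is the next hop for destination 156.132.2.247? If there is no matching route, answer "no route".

R21

Routes whose prefix contains 156.132.2.247:
  156.0.0.0/6 (156.0.0.0 - 159.255.255.255) -> R17
  156.128.0.0/12 (156.128.0.0 - 156.143.255.255) -> R26
  156.132.0.0/15 (156.132.0.0 - 156.133.255.255) -> R21
More-specific entries that do NOT match:
  156.132.2.208/28 (156.132.2.208 - 156.132.2.223) does not contain 156.132.2.247
  156.132.8.0/22 (156.132.8.0 - 156.132.11.255) does not contain 156.132.2.247
  156.132.4.0/22 (156.132.4.0 - 156.132.7.255) does not contain 156.132.2.247
  156.148.0.0/16 (156.148.0.0 - 156.148.255.255) does not contain 156.132.2.247
Longest matching prefix is /15 -> next hop R21.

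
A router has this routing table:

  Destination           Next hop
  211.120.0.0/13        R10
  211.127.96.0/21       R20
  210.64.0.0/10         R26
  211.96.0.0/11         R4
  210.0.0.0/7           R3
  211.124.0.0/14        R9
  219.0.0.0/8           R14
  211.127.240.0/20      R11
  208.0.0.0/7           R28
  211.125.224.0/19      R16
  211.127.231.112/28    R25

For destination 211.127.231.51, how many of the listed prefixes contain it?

Prefixes containing 211.127.231.51:
  210.0.0.0/7 (210.0.0.0 - 211.255.255.255)
  211.96.0.0/11 (211.96.0.0 - 211.127.255.255)
  211.120.0.0/13 (211.120.0.0 - 211.127.255.255)
  211.124.0.0/14 (211.124.0.0 - 211.127.255.255)
Total matching entries: 4.

4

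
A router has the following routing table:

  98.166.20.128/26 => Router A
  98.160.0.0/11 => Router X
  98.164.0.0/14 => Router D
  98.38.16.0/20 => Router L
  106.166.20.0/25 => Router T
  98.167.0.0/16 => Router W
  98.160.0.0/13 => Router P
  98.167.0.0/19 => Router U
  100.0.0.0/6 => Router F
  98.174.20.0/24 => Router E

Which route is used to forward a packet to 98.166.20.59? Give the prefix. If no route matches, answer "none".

98.164.0.0/14

Entries matching 98.166.20.59:
  98.160.0.0/11 (98.160.0.0 - 98.191.255.255)
  98.160.0.0/13 (98.160.0.0 - 98.167.255.255)
  98.164.0.0/14 (98.164.0.0 - 98.167.255.255)
Most specific is 98.164.0.0/14.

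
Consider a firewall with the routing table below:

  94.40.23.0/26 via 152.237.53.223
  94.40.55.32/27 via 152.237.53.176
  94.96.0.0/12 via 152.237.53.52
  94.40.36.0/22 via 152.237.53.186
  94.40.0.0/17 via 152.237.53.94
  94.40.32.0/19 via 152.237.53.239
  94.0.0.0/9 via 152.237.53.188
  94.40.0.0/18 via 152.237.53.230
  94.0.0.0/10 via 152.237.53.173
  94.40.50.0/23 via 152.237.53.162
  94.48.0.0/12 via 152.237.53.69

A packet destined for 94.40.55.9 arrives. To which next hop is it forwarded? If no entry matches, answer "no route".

Routes whose prefix contains 94.40.55.9:
  94.0.0.0/9 (94.0.0.0 - 94.127.255.255) -> 152.237.53.188
  94.0.0.0/10 (94.0.0.0 - 94.63.255.255) -> 152.237.53.173
  94.40.0.0/17 (94.40.0.0 - 94.40.127.255) -> 152.237.53.94
  94.40.0.0/18 (94.40.0.0 - 94.40.63.255) -> 152.237.53.230
  94.40.32.0/19 (94.40.32.0 - 94.40.63.255) -> 152.237.53.239
More-specific entries that do NOT match:
  94.40.55.32/27 (94.40.55.32 - 94.40.55.63) does not contain 94.40.55.9
  94.40.23.0/26 (94.40.23.0 - 94.40.23.63) does not contain 94.40.55.9
  94.40.50.0/23 (94.40.50.0 - 94.40.51.255) does not contain 94.40.55.9
  94.40.36.0/22 (94.40.36.0 - 94.40.39.255) does not contain 94.40.55.9
Longest matching prefix is /19 -> next hop 152.237.53.239.

152.237.53.239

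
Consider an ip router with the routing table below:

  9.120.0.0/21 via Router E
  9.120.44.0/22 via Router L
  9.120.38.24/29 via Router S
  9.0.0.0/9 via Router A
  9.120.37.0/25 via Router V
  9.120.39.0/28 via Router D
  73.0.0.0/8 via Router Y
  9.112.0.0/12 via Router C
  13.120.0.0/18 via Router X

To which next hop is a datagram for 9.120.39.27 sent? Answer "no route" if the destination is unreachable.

Routes whose prefix contains 9.120.39.27:
  9.0.0.0/9 (9.0.0.0 - 9.127.255.255) -> Router A
  9.112.0.0/12 (9.112.0.0 - 9.127.255.255) -> Router C
More-specific entries that do NOT match:
  9.120.38.24/29 (9.120.38.24 - 9.120.38.31) does not contain 9.120.39.27
  9.120.39.0/28 (9.120.39.0 - 9.120.39.15) does not contain 9.120.39.27
  9.120.37.0/25 (9.120.37.0 - 9.120.37.127) does not contain 9.120.39.27
  9.120.44.0/22 (9.120.44.0 - 9.120.47.255) does not contain 9.120.39.27
  9.120.0.0/21 (9.120.0.0 - 9.120.7.255) does not contain 9.120.39.27
  13.120.0.0/18 (13.120.0.0 - 13.120.63.255) does not contain 9.120.39.27
Longest matching prefix is /12 -> next hop Router C.

Router C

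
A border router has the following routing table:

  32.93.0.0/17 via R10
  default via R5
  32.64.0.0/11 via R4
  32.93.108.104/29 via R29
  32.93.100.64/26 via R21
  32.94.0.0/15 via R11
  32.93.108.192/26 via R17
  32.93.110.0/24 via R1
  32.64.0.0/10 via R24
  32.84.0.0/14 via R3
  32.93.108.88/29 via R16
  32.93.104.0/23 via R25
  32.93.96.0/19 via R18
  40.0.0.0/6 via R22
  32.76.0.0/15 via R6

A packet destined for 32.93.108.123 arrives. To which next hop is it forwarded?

R18

Routes whose prefix contains 32.93.108.123:
  0.0.0.0/0 (default, matches everything) -> R5
  32.64.0.0/10 (32.64.0.0 - 32.127.255.255) -> R24
  32.64.0.0/11 (32.64.0.0 - 32.95.255.255) -> R4
  32.93.0.0/17 (32.93.0.0 - 32.93.127.255) -> R10
  32.93.96.0/19 (32.93.96.0 - 32.93.127.255) -> R18
More-specific entries that do NOT match:
  32.93.108.104/29 (32.93.108.104 - 32.93.108.111) does not contain 32.93.108.123
  32.93.108.88/29 (32.93.108.88 - 32.93.108.95) does not contain 32.93.108.123
  32.93.100.64/26 (32.93.100.64 - 32.93.100.127) does not contain 32.93.108.123
  32.93.108.192/26 (32.93.108.192 - 32.93.108.255) does not contain 32.93.108.123
  32.93.110.0/24 (32.93.110.0 - 32.93.110.255) does not contain 32.93.108.123
  32.93.104.0/23 (32.93.104.0 - 32.93.105.255) does not contain 32.93.108.123
Longest matching prefix is /19 -> next hop R18.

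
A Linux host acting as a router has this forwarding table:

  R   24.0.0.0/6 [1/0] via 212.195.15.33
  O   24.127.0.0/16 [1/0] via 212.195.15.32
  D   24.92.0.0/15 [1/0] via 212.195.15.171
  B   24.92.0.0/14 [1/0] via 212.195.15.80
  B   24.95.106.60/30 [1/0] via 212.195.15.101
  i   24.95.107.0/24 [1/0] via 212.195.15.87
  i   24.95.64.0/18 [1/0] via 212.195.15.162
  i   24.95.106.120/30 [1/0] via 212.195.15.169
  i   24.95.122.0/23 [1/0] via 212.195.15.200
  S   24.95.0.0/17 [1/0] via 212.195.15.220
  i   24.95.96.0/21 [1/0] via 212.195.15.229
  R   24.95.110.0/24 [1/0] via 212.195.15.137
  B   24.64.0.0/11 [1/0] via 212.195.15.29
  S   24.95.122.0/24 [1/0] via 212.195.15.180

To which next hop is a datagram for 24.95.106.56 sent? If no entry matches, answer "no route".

212.195.15.162

Routes whose prefix contains 24.95.106.56:
  24.0.0.0/6 (24.0.0.0 - 27.255.255.255) -> 212.195.15.33
  24.64.0.0/11 (24.64.0.0 - 24.95.255.255) -> 212.195.15.29
  24.92.0.0/14 (24.92.0.0 - 24.95.255.255) -> 212.195.15.80
  24.95.0.0/17 (24.95.0.0 - 24.95.127.255) -> 212.195.15.220
  24.95.64.0/18 (24.95.64.0 - 24.95.127.255) -> 212.195.15.162
More-specific entries that do NOT match:
  24.95.106.60/30 (24.95.106.60 - 24.95.106.63) does not contain 24.95.106.56
  24.95.106.120/30 (24.95.106.120 - 24.95.106.123) does not contain 24.95.106.56
  24.95.107.0/24 (24.95.107.0 - 24.95.107.255) does not contain 24.95.106.56
  24.95.110.0/24 (24.95.110.0 - 24.95.110.255) does not contain 24.95.106.56
  24.95.122.0/24 (24.95.122.0 - 24.95.122.255) does not contain 24.95.106.56
  24.95.122.0/23 (24.95.122.0 - 24.95.123.255) does not contain 24.95.106.56
  24.95.96.0/21 (24.95.96.0 - 24.95.103.255) does not contain 24.95.106.56
Longest matching prefix is /18 -> next hop 212.195.15.162.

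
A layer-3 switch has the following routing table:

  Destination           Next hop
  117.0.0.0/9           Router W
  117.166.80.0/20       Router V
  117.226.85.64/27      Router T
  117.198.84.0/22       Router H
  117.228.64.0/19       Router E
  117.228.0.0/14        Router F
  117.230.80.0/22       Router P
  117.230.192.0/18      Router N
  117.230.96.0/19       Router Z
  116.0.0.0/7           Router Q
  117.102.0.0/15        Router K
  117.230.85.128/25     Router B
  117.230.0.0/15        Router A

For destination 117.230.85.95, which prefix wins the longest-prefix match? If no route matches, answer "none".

117.230.0.0/15

Entries matching 117.230.85.95:
  116.0.0.0/7 (116.0.0.0 - 117.255.255.255)
  117.228.0.0/14 (117.228.0.0 - 117.231.255.255)
  117.230.0.0/15 (117.230.0.0 - 117.231.255.255)
Most specific is 117.230.0.0/15.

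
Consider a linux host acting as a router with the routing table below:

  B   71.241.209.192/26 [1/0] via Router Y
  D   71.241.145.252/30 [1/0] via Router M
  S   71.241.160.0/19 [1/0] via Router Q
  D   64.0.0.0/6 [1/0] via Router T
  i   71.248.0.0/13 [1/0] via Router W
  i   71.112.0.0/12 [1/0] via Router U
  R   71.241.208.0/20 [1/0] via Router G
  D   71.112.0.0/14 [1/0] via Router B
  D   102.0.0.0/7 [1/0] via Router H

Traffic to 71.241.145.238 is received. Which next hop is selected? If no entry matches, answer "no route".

No entry's prefix contains 71.241.145.238; there is no default route.

no route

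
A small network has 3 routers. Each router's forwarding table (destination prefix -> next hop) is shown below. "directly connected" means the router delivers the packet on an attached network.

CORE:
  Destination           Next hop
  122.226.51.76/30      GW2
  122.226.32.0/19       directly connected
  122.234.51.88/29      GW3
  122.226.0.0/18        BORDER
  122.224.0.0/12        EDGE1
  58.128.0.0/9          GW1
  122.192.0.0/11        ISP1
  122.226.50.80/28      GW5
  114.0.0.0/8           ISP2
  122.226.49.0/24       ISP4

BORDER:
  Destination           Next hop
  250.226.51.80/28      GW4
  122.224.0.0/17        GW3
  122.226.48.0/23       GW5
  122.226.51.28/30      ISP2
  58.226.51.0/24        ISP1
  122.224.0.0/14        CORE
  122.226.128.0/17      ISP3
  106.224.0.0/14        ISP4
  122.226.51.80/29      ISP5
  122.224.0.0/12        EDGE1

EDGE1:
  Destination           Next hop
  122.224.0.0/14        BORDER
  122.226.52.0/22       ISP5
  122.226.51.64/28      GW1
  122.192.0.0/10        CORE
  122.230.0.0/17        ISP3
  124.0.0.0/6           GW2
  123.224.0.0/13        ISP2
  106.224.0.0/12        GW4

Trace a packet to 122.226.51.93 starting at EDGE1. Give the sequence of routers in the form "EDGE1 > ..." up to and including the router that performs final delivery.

EDGE1 > BORDER > CORE

At EDGE1: longest match for 122.226.51.93 is 122.224.0.0/14 -> BORDER
At BORDER: longest match for 122.226.51.93 is 122.224.0.0/14 -> CORE
At CORE: longest match for 122.226.51.93 is 122.226.32.0/19 -> directly connected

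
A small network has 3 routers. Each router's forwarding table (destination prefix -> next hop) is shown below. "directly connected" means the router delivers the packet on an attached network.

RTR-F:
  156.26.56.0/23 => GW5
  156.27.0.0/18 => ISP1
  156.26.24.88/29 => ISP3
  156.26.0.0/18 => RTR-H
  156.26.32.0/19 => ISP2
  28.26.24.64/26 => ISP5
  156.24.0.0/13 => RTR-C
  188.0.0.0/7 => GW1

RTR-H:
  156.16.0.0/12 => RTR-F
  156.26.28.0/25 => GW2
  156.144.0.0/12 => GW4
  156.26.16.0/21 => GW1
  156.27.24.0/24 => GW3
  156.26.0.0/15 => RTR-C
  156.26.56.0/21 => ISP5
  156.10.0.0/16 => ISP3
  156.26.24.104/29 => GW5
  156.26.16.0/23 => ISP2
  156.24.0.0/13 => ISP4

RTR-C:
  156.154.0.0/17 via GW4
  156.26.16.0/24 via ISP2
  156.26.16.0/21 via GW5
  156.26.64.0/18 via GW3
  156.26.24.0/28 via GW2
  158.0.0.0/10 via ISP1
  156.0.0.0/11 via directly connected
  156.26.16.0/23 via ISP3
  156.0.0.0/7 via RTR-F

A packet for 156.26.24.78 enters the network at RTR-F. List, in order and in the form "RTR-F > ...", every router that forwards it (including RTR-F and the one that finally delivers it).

RTR-F > RTR-H > RTR-C

At RTR-F: longest match for 156.26.24.78 is 156.26.0.0/18 -> RTR-H
At RTR-H: longest match for 156.26.24.78 is 156.26.0.0/15 -> RTR-C
At RTR-C: longest match for 156.26.24.78 is 156.0.0.0/11 -> directly connected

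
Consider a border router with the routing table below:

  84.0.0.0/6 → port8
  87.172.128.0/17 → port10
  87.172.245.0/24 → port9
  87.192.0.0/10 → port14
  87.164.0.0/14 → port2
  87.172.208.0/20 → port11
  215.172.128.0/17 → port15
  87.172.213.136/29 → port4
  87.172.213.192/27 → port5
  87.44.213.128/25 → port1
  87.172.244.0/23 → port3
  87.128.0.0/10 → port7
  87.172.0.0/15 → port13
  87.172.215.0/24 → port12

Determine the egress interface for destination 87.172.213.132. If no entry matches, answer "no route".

Routes whose prefix contains 87.172.213.132:
  84.0.0.0/6 (84.0.0.0 - 87.255.255.255) -> port8
  87.128.0.0/10 (87.128.0.0 - 87.191.255.255) -> port7
  87.172.0.0/15 (87.172.0.0 - 87.173.255.255) -> port13
  87.172.128.0/17 (87.172.128.0 - 87.172.255.255) -> port10
  87.172.208.0/20 (87.172.208.0 - 87.172.223.255) -> port11
More-specific entries that do NOT match:
  87.172.213.136/29 (87.172.213.136 - 87.172.213.143) does not contain 87.172.213.132
  87.172.213.192/27 (87.172.213.192 - 87.172.213.223) does not contain 87.172.213.132
  87.44.213.128/25 (87.44.213.128 - 87.44.213.255) does not contain 87.172.213.132
  87.172.245.0/24 (87.172.245.0 - 87.172.245.255) does not contain 87.172.213.132
  87.172.215.0/24 (87.172.215.0 - 87.172.215.255) does not contain 87.172.213.132
  87.172.244.0/23 (87.172.244.0 - 87.172.245.255) does not contain 87.172.213.132
Longest matching prefix is /20 -> interface port11.

port11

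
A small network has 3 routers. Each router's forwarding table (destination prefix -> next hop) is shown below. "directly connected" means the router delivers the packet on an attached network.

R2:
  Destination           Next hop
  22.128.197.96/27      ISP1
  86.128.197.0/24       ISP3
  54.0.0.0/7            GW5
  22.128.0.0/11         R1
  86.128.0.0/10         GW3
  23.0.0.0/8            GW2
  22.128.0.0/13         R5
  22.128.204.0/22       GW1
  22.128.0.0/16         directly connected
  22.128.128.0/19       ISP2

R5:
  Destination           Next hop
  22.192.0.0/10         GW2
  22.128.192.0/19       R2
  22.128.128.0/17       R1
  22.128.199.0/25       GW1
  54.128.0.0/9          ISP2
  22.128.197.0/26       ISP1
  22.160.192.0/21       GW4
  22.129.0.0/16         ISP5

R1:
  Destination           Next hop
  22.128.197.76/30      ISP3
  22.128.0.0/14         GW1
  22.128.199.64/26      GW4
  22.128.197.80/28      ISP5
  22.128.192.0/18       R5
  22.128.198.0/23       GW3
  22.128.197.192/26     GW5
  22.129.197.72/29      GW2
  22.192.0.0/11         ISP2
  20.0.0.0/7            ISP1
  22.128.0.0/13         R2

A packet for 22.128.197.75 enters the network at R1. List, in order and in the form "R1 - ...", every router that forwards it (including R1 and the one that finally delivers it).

R1 - R5 - R2

At R1: longest match for 22.128.197.75 is 22.128.192.0/18 -> R5
At R5: longest match for 22.128.197.75 is 22.128.192.0/19 -> R2
At R2: longest match for 22.128.197.75 is 22.128.0.0/16 -> directly connected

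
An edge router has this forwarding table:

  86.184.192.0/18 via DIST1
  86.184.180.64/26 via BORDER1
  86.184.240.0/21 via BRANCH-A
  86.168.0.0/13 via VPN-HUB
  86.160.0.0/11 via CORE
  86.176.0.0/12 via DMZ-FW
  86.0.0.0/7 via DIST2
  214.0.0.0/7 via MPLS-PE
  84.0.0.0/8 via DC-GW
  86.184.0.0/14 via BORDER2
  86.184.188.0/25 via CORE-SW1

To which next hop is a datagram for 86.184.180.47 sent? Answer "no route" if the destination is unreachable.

Routes whose prefix contains 86.184.180.47:
  86.0.0.0/7 (86.0.0.0 - 87.255.255.255) -> DIST2
  86.160.0.0/11 (86.160.0.0 - 86.191.255.255) -> CORE
  86.176.0.0/12 (86.176.0.0 - 86.191.255.255) -> DMZ-FW
  86.184.0.0/14 (86.184.0.0 - 86.187.255.255) -> BORDER2
More-specific entries that do NOT match:
  86.184.180.64/26 (86.184.180.64 - 86.184.180.127) does not contain 86.184.180.47
  86.184.188.0/25 (86.184.188.0 - 86.184.188.127) does not contain 86.184.180.47
  86.184.240.0/21 (86.184.240.0 - 86.184.247.255) does not contain 86.184.180.47
  86.184.192.0/18 (86.184.192.0 - 86.184.255.255) does not contain 86.184.180.47
Longest matching prefix is /14 -> next hop BORDER2.

BORDER2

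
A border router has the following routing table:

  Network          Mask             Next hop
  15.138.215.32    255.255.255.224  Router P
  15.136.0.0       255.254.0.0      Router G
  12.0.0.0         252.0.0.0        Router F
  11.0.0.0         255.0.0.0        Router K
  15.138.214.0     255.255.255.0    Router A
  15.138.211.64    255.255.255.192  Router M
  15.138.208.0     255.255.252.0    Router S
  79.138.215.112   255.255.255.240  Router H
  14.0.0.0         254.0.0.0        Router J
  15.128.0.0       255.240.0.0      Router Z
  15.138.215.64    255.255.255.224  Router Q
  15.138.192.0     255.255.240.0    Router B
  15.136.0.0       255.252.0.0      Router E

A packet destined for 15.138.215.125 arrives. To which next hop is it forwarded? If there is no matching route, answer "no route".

Routes whose prefix contains 15.138.215.125:
  12.0.0.0/6 (12.0.0.0 - 15.255.255.255) -> Router F
  14.0.0.0/7 (14.0.0.0 - 15.255.255.255) -> Router J
  15.128.0.0/12 (15.128.0.0 - 15.143.255.255) -> Router Z
  15.136.0.0/14 (15.136.0.0 - 15.139.255.255) -> Router E
More-specific entries that do NOT match:
  79.138.215.112/28 (79.138.215.112 - 79.138.215.127) does not contain 15.138.215.125
  15.138.215.32/27 (15.138.215.32 - 15.138.215.63) does not contain 15.138.215.125
  15.138.215.64/27 (15.138.215.64 - 15.138.215.95) does not contain 15.138.215.125
  15.138.211.64/26 (15.138.211.64 - 15.138.211.127) does not contain 15.138.215.125
  15.138.214.0/24 (15.138.214.0 - 15.138.214.255) does not contain 15.138.215.125
  15.138.208.0/22 (15.138.208.0 - 15.138.211.255) does not contain 15.138.215.125
  15.138.192.0/20 (15.138.192.0 - 15.138.207.255) does not contain 15.138.215.125
  15.136.0.0/15 (15.136.0.0 - 15.137.255.255) does not contain 15.138.215.125
Longest matching prefix is /14 -> next hop Router E.

Router E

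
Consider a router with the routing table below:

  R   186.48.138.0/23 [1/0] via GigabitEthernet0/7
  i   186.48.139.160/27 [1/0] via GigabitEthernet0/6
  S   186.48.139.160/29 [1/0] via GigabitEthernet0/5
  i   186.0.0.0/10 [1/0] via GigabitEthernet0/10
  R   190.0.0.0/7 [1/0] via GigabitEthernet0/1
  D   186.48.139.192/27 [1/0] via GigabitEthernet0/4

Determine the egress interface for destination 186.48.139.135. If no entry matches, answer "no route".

GigabitEthernet0/7

Routes whose prefix contains 186.48.139.135:
  186.0.0.0/10 (186.0.0.0 - 186.63.255.255) -> GigabitEthernet0/10
  186.48.138.0/23 (186.48.138.0 - 186.48.139.255) -> GigabitEthernet0/7
More-specific entries that do NOT match:
  186.48.139.160/29 (186.48.139.160 - 186.48.139.167) does not contain 186.48.139.135
  186.48.139.160/27 (186.48.139.160 - 186.48.139.191) does not contain 186.48.139.135
  186.48.139.192/27 (186.48.139.192 - 186.48.139.223) does not contain 186.48.139.135
Longest matching prefix is /23 -> interface GigabitEthernet0/7.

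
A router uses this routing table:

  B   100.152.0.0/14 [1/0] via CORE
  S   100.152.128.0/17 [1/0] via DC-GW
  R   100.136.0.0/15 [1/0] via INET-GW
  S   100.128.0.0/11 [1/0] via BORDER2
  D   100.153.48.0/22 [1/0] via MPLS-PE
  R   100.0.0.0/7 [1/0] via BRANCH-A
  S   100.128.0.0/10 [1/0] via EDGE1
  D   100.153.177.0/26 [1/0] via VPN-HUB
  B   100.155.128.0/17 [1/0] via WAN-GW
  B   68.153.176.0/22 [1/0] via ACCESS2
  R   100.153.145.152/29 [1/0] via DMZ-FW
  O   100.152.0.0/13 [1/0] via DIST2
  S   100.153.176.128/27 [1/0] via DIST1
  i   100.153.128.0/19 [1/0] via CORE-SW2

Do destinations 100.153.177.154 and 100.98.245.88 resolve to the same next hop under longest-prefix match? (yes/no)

no

100.153.177.154: longest match 100.152.0.0/14 -> CORE
100.98.245.88: longest match 100.0.0.0/7 -> BRANCH-A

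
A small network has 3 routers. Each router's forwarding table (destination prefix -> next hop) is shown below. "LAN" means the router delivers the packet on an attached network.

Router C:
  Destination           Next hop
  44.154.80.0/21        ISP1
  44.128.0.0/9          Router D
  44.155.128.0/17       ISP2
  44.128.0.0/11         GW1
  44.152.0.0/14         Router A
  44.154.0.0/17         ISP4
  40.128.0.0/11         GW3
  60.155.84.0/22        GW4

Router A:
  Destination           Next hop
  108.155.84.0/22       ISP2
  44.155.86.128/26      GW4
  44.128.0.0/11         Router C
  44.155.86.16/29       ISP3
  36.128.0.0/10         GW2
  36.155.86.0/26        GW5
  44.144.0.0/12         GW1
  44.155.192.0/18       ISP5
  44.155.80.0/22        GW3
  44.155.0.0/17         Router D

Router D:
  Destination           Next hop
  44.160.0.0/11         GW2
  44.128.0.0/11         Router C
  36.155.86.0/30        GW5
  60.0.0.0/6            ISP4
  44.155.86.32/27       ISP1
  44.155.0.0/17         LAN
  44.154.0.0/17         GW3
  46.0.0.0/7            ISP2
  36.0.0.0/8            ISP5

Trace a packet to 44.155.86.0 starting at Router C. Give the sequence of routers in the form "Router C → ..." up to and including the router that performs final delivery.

Router C → Router A → Router D

At Router C: longest match for 44.155.86.0 is 44.152.0.0/14 -> Router A
At Router A: longest match for 44.155.86.0 is 44.155.0.0/17 -> Router D
At Router D: longest match for 44.155.86.0 is 44.155.0.0/17 -> LAN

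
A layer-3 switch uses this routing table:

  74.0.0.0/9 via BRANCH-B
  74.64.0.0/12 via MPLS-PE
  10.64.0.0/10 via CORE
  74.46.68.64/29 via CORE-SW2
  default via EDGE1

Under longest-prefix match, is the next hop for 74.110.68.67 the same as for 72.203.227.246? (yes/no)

74.110.68.67: longest match 74.0.0.0/9 -> BRANCH-B
72.203.227.246: longest match 0.0.0.0/0 -> EDGE1

no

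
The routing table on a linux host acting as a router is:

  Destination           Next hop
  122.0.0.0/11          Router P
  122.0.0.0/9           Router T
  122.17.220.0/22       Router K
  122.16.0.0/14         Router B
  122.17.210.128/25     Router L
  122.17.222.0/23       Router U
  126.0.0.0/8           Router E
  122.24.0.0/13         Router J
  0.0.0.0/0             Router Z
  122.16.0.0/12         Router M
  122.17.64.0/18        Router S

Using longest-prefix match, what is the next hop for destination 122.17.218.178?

Routes whose prefix contains 122.17.218.178:
  0.0.0.0/0 (default, matches everything) -> Router Z
  122.0.0.0/9 (122.0.0.0 - 122.127.255.255) -> Router T
  122.0.0.0/11 (122.0.0.0 - 122.31.255.255) -> Router P
  122.16.0.0/12 (122.16.0.0 - 122.31.255.255) -> Router M
  122.16.0.0/14 (122.16.0.0 - 122.19.255.255) -> Router B
More-specific entries that do NOT match:
  122.17.210.128/25 (122.17.210.128 - 122.17.210.255) does not contain 122.17.218.178
  122.17.222.0/23 (122.17.222.0 - 122.17.223.255) does not contain 122.17.218.178
  122.17.220.0/22 (122.17.220.0 - 122.17.223.255) does not contain 122.17.218.178
  122.17.64.0/18 (122.17.64.0 - 122.17.127.255) does not contain 122.17.218.178
Longest matching prefix is /14 -> next hop Router B.

Router B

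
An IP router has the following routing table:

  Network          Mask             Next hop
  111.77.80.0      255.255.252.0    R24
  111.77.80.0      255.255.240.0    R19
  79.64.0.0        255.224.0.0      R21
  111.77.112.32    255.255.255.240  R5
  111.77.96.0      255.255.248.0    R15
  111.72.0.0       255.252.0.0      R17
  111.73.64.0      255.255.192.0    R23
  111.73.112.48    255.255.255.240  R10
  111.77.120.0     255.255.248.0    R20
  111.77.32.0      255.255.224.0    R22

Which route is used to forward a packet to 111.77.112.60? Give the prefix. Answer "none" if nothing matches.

none

111.77.112.60 is outside every listed prefix and there is no default route.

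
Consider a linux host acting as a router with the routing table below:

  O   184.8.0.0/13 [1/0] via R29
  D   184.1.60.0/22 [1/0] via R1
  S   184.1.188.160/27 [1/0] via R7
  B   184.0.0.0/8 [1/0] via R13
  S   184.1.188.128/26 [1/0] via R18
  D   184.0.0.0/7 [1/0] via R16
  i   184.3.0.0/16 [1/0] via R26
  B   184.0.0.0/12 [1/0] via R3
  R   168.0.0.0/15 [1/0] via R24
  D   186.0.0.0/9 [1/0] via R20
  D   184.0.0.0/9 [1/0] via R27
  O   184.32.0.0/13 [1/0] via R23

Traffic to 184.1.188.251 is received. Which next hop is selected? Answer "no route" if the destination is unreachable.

R3

Routes whose prefix contains 184.1.188.251:
  184.0.0.0/7 (184.0.0.0 - 185.255.255.255) -> R16
  184.0.0.0/8 (184.0.0.0 - 184.255.255.255) -> R13
  184.0.0.0/9 (184.0.0.0 - 184.127.255.255) -> R27
  184.0.0.0/12 (184.0.0.0 - 184.15.255.255) -> R3
More-specific entries that do NOT match:
  184.1.188.160/27 (184.1.188.160 - 184.1.188.191) does not contain 184.1.188.251
  184.1.188.128/26 (184.1.188.128 - 184.1.188.191) does not contain 184.1.188.251
  184.1.60.0/22 (184.1.60.0 - 184.1.63.255) does not contain 184.1.188.251
  184.3.0.0/16 (184.3.0.0 - 184.3.255.255) does not contain 184.1.188.251
  168.0.0.0/15 (168.0.0.0 - 168.1.255.255) does not contain 184.1.188.251
  184.8.0.0/13 (184.8.0.0 - 184.15.255.255) does not contain 184.1.188.251
  184.32.0.0/13 (184.32.0.0 - 184.39.255.255) does not contain 184.1.188.251
Longest matching prefix is /12 -> next hop R3.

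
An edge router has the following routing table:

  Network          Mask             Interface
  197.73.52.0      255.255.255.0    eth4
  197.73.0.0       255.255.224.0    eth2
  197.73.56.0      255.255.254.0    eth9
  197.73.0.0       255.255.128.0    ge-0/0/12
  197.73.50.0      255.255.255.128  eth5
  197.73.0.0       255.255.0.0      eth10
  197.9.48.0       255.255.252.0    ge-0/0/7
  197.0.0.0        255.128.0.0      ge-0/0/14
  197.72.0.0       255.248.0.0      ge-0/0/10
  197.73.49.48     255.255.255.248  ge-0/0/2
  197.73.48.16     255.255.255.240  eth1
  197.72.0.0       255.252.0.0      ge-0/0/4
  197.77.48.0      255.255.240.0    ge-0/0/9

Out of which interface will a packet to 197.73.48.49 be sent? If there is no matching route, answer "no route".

ge-0/0/12

Routes whose prefix contains 197.73.48.49:
  197.0.0.0/9 (197.0.0.0 - 197.127.255.255) -> ge-0/0/14
  197.72.0.0/13 (197.72.0.0 - 197.79.255.255) -> ge-0/0/10
  197.72.0.0/14 (197.72.0.0 - 197.75.255.255) -> ge-0/0/4
  197.73.0.0/16 (197.73.0.0 - 197.73.255.255) -> eth10
  197.73.0.0/17 (197.73.0.0 - 197.73.127.255) -> ge-0/0/12
More-specific entries that do NOT match:
  197.73.49.48/29 (197.73.49.48 - 197.73.49.55) does not contain 197.73.48.49
  197.73.48.16/28 (197.73.48.16 - 197.73.48.31) does not contain 197.73.48.49
  197.73.50.0/25 (197.73.50.0 - 197.73.50.127) does not contain 197.73.48.49
  197.73.52.0/24 (197.73.52.0 - 197.73.52.255) does not contain 197.73.48.49
  197.73.56.0/23 (197.73.56.0 - 197.73.57.255) does not contain 197.73.48.49
  197.9.48.0/22 (197.9.48.0 - 197.9.51.255) does not contain 197.73.48.49
  197.77.48.0/20 (197.77.48.0 - 197.77.63.255) does not contain 197.73.48.49
  197.73.0.0/19 (197.73.0.0 - 197.73.31.255) does not contain 197.73.48.49
Longest matching prefix is /17 -> interface ge-0/0/12.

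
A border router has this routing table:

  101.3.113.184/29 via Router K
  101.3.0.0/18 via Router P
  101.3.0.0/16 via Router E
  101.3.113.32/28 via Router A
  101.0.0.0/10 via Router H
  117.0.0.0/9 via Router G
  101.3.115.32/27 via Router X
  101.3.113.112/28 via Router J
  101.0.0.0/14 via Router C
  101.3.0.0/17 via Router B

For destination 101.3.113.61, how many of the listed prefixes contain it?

4

Prefixes containing 101.3.113.61:
  101.0.0.0/10 (101.0.0.0 - 101.63.255.255)
  101.0.0.0/14 (101.0.0.0 - 101.3.255.255)
  101.3.0.0/16 (101.3.0.0 - 101.3.255.255)
  101.3.0.0/17 (101.3.0.0 - 101.3.127.255)
Total matching entries: 4.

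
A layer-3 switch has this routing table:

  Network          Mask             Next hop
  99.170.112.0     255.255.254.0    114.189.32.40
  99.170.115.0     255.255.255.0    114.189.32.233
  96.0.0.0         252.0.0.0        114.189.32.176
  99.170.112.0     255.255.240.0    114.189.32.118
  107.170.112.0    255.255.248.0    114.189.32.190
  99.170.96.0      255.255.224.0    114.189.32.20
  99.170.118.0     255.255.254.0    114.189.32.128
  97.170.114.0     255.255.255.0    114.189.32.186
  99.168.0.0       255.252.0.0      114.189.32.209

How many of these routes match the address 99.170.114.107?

4

Prefixes containing 99.170.114.107:
  96.0.0.0/6 (96.0.0.0 - 99.255.255.255)
  99.168.0.0/14 (99.168.0.0 - 99.171.255.255)
  99.170.96.0/19 (99.170.96.0 - 99.170.127.255)
  99.170.112.0/20 (99.170.112.0 - 99.170.127.255)
Total matching entries: 4.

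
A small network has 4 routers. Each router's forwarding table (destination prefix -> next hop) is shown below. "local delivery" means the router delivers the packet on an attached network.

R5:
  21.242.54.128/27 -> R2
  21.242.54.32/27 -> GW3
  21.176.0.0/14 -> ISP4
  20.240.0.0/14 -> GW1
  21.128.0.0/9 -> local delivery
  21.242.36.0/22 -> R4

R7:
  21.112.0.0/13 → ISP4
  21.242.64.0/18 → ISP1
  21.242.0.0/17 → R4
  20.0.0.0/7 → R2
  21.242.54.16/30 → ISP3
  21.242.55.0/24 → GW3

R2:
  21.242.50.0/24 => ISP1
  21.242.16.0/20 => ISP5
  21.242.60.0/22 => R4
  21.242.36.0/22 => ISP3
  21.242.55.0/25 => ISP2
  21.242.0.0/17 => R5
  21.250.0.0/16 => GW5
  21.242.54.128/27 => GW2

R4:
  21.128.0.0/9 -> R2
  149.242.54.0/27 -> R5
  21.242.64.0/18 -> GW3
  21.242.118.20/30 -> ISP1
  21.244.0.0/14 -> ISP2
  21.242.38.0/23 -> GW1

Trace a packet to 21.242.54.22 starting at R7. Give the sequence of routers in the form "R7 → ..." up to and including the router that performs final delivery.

R7 → R4 → R2 → R5

At R7: longest match for 21.242.54.22 is 21.242.0.0/17 -> R4
At R4: longest match for 21.242.54.22 is 21.128.0.0/9 -> R2
At R2: longest match for 21.242.54.22 is 21.242.0.0/17 -> R5
At R5: longest match for 21.242.54.22 is 21.128.0.0/9 -> local delivery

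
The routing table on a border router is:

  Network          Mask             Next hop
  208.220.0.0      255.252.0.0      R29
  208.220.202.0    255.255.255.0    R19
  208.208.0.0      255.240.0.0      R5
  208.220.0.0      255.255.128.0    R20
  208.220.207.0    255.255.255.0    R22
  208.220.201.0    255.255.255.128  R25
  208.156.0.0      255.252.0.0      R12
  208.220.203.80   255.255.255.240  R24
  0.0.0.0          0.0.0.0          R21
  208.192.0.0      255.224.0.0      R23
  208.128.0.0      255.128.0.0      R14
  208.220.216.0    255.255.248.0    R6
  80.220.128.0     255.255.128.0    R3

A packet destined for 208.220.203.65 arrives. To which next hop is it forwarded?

R29

Routes whose prefix contains 208.220.203.65:
  0.0.0.0/0 (default, matches everything) -> R21
  208.128.0.0/9 (208.128.0.0 - 208.255.255.255) -> R14
  208.192.0.0/11 (208.192.0.0 - 208.223.255.255) -> R23
  208.208.0.0/12 (208.208.0.0 - 208.223.255.255) -> R5
  208.220.0.0/14 (208.220.0.0 - 208.223.255.255) -> R29
More-specific entries that do NOT match:
  208.220.203.80/28 (208.220.203.80 - 208.220.203.95) does not contain 208.220.203.65
  208.220.201.0/25 (208.220.201.0 - 208.220.201.127) does not contain 208.220.203.65
  208.220.202.0/24 (208.220.202.0 - 208.220.202.255) does not contain 208.220.203.65
  208.220.207.0/24 (208.220.207.0 - 208.220.207.255) does not contain 208.220.203.65
  208.220.216.0/21 (208.220.216.0 - 208.220.223.255) does not contain 208.220.203.65
  208.220.0.0/17 (208.220.0.0 - 208.220.127.255) does not contain 208.220.203.65
  80.220.128.0/17 (80.220.128.0 - 80.220.255.255) does not contain 208.220.203.65
Longest matching prefix is /14 -> next hop R29.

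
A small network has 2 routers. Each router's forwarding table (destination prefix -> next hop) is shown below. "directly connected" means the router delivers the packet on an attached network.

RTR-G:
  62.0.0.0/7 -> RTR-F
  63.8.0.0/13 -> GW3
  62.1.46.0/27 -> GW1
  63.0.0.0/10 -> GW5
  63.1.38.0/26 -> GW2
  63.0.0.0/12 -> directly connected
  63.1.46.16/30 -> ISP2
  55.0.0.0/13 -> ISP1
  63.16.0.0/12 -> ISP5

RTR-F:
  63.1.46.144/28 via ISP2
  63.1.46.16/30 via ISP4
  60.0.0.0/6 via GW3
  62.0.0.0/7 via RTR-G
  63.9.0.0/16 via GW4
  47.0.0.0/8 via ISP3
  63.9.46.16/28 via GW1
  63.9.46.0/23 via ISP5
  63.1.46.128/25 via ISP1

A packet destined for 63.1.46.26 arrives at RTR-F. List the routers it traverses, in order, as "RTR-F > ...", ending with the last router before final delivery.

RTR-F > RTR-G

At RTR-F: longest match for 63.1.46.26 is 62.0.0.0/7 -> RTR-G
At RTR-G: longest match for 63.1.46.26 is 63.0.0.0/12 -> directly connected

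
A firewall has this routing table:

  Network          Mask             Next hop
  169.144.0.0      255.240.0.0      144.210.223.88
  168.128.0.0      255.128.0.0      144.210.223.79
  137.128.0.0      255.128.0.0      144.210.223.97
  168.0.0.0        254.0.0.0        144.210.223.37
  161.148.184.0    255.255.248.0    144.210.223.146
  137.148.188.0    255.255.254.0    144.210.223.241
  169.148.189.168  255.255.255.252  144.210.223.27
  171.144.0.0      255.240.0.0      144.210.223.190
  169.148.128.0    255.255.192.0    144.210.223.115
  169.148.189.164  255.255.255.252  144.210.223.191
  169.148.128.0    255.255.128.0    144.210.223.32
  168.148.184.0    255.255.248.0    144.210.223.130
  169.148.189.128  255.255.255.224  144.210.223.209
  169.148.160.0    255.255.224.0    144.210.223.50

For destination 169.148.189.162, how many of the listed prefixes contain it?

5

Prefixes containing 169.148.189.162:
  168.0.0.0/7 (168.0.0.0 - 169.255.255.255)
  169.144.0.0/12 (169.144.0.0 - 169.159.255.255)
  169.148.128.0/17 (169.148.128.0 - 169.148.255.255)
  169.148.128.0/18 (169.148.128.0 - 169.148.191.255)
  169.148.160.0/19 (169.148.160.0 - 169.148.191.255)
Total matching entries: 5.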